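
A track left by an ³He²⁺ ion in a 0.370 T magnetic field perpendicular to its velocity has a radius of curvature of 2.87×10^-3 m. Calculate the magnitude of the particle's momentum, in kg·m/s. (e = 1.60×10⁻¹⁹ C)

p ≈ 3.40×10^-22 kg·m/s

Since qvB = mv²/r, the momentum p = mv = qBr.
p = (2×1.60×10^-19)(0.370)(2.87×10^-3) = 3.40×10^-22 kg·m/s.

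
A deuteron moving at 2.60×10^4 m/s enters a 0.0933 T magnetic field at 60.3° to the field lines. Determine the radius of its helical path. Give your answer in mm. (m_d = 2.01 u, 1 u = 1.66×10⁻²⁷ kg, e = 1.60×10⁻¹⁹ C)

Only the perpendicular component v⊥ = v sin60.3° = 2.26×10^4 m/s is bent by the field.
r = m v⊥ /(qB) = (3.34×10^-27)(2.26×10^4) / [(1×1.60×10^-19)(0.0933)] = 5.05×10^-3 m.

r ≈ 5.05 mm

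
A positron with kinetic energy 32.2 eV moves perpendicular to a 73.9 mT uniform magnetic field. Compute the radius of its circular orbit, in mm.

r ≈ 0.259 mm

Convert the energy: K = 32.2 eV = 5.15×10^-18 J.
v = √(2K/m) = √(2·5.15×10^-18/9.11×10^-31) = 3.36×10^6 m/s.
r = mv/(qB) = (9.11×10^-31)(3.36×10^6) / [(1×1.60×10^-19)(0.0739)] = 2.59×10^-4 m.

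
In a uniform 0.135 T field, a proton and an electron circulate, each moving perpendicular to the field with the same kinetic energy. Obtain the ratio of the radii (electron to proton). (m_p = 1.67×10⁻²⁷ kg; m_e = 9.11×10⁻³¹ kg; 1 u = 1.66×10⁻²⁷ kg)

ratio ≈ 0.0234

r = √(2mK)/(qB) ⇒ at equal K, r ∝ √m/q.
r_{electron}/r_{proton} = 0.0234.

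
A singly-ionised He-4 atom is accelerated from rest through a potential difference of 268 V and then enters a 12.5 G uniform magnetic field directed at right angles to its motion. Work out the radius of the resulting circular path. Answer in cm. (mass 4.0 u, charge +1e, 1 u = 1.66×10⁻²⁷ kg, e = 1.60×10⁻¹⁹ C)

r ≈ 377 cm

The kinetic energy gained is K = qV = (1×1.60×10^-19)(268) = 4.29×10^-17 J.
v = √(2K/m) = 1.14×10^5 m/s.
r = mv/(qB) = (6.64×10^-27)(1.14×10^5) / [(1×1.60×10^-19)(1.25×10^-3)] = 3.77 m.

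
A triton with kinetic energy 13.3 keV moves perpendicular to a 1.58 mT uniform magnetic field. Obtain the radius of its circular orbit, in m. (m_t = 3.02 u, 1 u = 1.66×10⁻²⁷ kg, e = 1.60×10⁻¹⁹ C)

r ≈ 18.3 m

Convert the energy: K = 13.3 keV = 2.13×10^-15 J.
v = √(2K/m) = √(2·2.13×10^-15/5.01×10^-27) = 9.21×10^5 m/s.
r = mv/(qB) = (5.01×10^-27)(9.21×10^5) / [(1×1.60×10^-19)(1.58×10^-3)] = 18.3 m.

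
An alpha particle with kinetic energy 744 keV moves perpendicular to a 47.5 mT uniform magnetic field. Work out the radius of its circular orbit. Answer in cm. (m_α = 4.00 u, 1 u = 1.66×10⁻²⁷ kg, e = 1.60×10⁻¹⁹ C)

r ≈ 262 cm

Convert the energy: K = 744 keV = 1.19×10^-13 J.
v = √(2K/m) = √(2·1.19×10^-13/6.64×10^-27) = 5.99×10^6 m/s.
r = mv/(qB) = (6.64×10^-27)(5.99×10^6) / [(2×1.60×10^-19)(0.0475)] = 2.62 m.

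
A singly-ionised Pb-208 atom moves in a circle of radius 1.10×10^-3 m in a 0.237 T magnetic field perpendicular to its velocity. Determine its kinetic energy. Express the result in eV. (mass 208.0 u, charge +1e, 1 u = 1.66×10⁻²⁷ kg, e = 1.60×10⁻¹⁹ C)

K ≈ 0.0157 eV

v = qBr/m = (1×1.60×10^-19)(0.237)(1.10×10^-3) / (3.45×10^-25) = 121 m/s.
K = ½mv² = 0.5·(3.45×10^-25)·(121)² = 2.52×10^-21 J = 0.0157 eV.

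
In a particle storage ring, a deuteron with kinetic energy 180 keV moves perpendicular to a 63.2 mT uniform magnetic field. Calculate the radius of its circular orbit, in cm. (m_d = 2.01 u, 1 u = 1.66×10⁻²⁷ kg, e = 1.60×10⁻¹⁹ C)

r ≈ 137 cm

Convert the energy: K = 180 keV = 2.88×10^-14 J.
v = √(2K/m) = √(2·2.88×10^-14/3.34×10^-27) = 4.15×10^6 m/s.
r = mv/(qB) = (3.34×10^-27)(4.15×10^6) / [(1×1.60×10^-19)(0.0632)] = 1.37 m.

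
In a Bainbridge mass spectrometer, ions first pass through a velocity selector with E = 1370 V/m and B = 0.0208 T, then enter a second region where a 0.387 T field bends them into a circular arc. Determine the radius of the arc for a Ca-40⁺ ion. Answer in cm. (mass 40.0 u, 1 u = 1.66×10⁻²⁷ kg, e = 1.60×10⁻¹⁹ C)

r ≈ 7.06 cm

The selector passes v = E/B = 1370/0.0208 = 6.59×10^4 m/s.
In the deflection region, r = mv/(qB₂) = (6.64×10^-26)(6.59×10^4) / [(1×1.60×10^-19)(0.387)] = 0.0706 m.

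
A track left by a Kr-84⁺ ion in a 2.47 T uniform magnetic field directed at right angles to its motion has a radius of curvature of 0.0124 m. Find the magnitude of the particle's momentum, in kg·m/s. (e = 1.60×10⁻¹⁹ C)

Since qvB = mv²/r, the momentum p = mv = qBr.
p = (1×1.60×10^-19)(2.47)(0.0124) = 4.90×10^-21 kg·m/s.

p ≈ 4.90×10^-21 kg·m/s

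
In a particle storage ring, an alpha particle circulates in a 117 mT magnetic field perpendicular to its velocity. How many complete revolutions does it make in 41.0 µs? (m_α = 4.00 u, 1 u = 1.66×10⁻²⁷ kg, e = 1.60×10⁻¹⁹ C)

N = 36

T = 2πm/(qB) = 2π(6.64×10^-27) / [(2×1.60×10^-19)(0.117)] = 1.1143×10^-6 s.
N = t/T = 4.10×10^-5 / 1.1143×10^-6 ≈ 36.79, so 36 complete revolutions.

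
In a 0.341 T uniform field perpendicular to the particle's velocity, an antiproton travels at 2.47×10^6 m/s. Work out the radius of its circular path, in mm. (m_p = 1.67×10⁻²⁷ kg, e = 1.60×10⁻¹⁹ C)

The magnetic force provides the centripetal force: qvB = mv²/r, so r = mv/(qB).
r = (1.67×10^-27 kg)(2.47×10^6 m/s) / [(1×1.60×10^-19 C)(0.341 T)] = 0.0756 m.

r ≈ 75.6 mm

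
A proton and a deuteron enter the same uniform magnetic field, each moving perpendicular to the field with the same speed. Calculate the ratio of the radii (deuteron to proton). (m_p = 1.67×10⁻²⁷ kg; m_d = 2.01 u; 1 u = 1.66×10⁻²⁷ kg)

r = mv/(qB) ⇒ at equal v, r ∝ m/q.
r_{deuteron}/r_{proton} = 2.00.

ratio ≈ 2.00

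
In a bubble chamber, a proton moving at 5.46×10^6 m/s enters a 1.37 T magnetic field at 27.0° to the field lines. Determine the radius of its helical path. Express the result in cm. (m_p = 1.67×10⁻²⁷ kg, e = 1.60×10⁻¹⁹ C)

r ≈ 1.89 cm

Only the perpendicular component v⊥ = v sin27.0° = 2.48×10^6 m/s is bent by the field.
r = m v⊥ /(qB) = (1.67×10^-27)(2.48×10^6) / [(1×1.60×10^-19)(1.37)] = 0.0189 m.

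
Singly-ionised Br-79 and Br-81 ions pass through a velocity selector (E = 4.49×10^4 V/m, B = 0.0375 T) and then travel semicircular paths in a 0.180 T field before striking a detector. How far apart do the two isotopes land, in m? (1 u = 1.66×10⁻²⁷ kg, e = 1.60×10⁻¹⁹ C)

Δd ≈ 0.276 m

Both emerge at v = E/B₁ = 1.20×10^6 m/s.
r = mv/(qB₂), so r₁ = 5.452 m and r₂ = 5.590 m, giving Δr = 0.138 m.
After a semicircle each ion lands a diameter 2r from the entry slit, so the separation is 2Δr = 0.276 m.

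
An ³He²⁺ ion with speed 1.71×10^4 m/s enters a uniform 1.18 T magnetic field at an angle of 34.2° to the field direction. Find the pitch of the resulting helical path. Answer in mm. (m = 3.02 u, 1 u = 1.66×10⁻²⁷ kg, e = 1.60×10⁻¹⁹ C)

The velocity component along B is v∥ = v cos34.2° = 1.41×10^4 m/s.
The cyclotron period T = 2πm/(qB) = 8.34×10^-8 s is set by m, q, B alone.
Pitch = v∥·T = (1.41×10^4)(8.34×10^-8) = 1.18×10^-3 m.

pitch ≈ 1.18 mm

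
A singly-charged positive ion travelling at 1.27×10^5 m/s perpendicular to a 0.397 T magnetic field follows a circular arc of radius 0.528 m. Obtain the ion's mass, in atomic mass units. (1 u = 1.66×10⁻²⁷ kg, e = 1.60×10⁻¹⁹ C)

qvB = mv²/r ⇒ m = qBr/v.
m = (1×1.60×10^-19)(0.397)(0.528) / (1.27×10^5) = 2.64×10^-25 kg = 159 u.

m ≈ 159 u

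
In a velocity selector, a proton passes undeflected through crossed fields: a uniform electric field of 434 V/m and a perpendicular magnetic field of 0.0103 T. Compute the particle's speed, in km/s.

For zero net force, qE = qvB, so v = E/B.
v = (434) / (0.0103) = 4.21×10^4 m/s.

v ≈ 42.1 km/s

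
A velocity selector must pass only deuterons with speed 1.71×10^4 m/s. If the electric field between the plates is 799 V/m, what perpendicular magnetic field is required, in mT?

B ≈ 46.7 mT

qE = qvB ⇒ B = E/v = (799) / (1.71×10^4) = 0.0467 T.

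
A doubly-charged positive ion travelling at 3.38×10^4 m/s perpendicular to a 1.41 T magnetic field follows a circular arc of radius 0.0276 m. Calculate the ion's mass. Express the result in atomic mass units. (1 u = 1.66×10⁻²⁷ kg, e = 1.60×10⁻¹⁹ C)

qvB = mv²/r ⇒ m = qBr/v.
m = (2×1.60×10^-19)(1.41)(0.0276) / (3.38×10^4) = 3.68×10^-25 kg = 222 u.

m ≈ 222 u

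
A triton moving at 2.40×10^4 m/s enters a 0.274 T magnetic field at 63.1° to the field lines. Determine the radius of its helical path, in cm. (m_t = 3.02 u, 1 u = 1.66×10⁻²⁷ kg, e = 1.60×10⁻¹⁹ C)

Only the perpendicular component v⊥ = v sin63.1° = 2.14×10^4 m/s is bent by the field.
r = m v⊥ /(qB) = (5.01×10^-27)(2.14×10^4) / [(1×1.60×10^-19)(0.274)] = 2.45×10^-3 m.

r ≈ 0.245 cm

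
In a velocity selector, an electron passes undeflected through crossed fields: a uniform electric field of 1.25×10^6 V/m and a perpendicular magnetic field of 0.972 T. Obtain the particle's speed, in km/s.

For zero net force, qE = qvB, so v = E/B.
v = (1.25×10^6) / (0.972) = 1.29×10^6 m/s.

v ≈ 1290 km/s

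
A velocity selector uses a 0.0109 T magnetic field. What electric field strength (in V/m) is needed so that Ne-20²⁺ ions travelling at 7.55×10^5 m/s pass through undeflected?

E ≈ 8230 V/m

qE = qvB ⇒ E = vB = (7.55×10^5)(0.0109) = 8230 V/m.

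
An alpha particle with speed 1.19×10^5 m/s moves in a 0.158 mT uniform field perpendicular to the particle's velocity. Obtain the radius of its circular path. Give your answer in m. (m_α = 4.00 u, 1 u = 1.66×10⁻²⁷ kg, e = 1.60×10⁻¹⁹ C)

r ≈ 15.6 m

The magnetic force provides the centripetal force: qvB = mv²/r, so r = mv/(qB).
r = (6.64×10^-27 kg)(1.19×10^5 m/s) / [(2×1.60×10^-19 C)(1.58×10^-4 T)] = 15.6 m.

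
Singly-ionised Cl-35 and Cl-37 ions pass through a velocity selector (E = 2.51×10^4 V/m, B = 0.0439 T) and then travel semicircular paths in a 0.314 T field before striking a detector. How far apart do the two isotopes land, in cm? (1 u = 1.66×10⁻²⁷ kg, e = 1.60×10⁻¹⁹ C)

Δd ≈ 7.56 cm

Both emerge at v = E/B₁ = 5.72×10^5 m/s.
r = mv/(qB₂), so r₁ = 0.6612 m and r₂ = 0.6990 m, giving Δr = 0.0378 m.
After a semicircle each ion lands a diameter 2r from the entry slit, so the separation is 2Δr = 0.0756 m.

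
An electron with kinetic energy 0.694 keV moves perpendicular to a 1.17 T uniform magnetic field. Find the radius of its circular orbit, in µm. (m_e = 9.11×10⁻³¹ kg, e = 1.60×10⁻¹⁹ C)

Convert the energy: K = 0.694 keV = 1.11×10^-16 J.
v = √(2K/m) = √(2·1.11×10^-16/9.11×10^-31) = 1.56×10^7 m/s.
r = mv/(qB) = (9.11×10^-31)(1.56×10^7) / [(1×1.60×10^-19)(1.17)] = 7.60×10^-5 m.

r ≈ 76.0 µm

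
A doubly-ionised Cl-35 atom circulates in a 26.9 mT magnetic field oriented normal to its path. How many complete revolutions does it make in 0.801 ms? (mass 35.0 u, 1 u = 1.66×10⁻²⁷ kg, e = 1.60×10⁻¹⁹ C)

N = 18

T = 2πm/(qB) = 2π(5.81×10^-26) / [(2×1.60×10^-19)(0.0269)] = 4.2409×10^-5 s.
N = t/T = 8.01×10^-4 / 4.2409×10^-5 ≈ 18.89, so 18 complete revolutions.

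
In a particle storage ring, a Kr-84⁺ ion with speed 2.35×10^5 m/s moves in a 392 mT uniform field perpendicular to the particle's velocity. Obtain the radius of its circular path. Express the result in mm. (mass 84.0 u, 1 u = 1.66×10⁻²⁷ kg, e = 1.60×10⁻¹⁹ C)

r ≈ 522 mm

The magnetic force provides the centripetal force: qvB = mv²/r, so r = mv/(qB).
r = (1.39×10^-25 kg)(2.35×10^5 m/s) / [(1×1.60×10^-19 C)(0.392 T)] = 0.522 m.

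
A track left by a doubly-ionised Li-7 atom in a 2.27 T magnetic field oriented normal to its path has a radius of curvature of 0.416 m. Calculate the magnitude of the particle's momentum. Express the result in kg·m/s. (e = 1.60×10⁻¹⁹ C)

Since qvB = mv²/r, the momentum p = mv = qBr.
p = (2×1.60×10^-19)(2.27)(0.416) = 3.02×10^-19 kg·m/s.

p ≈ 3.02×10^-19 kg·m/s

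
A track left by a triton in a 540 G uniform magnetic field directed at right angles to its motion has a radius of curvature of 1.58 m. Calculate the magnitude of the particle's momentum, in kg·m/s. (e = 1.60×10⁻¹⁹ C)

p ≈ 1.37×10^-20 kg·m/s

Since qvB = mv²/r, the momentum p = mv = qBr.
p = (1×1.60×10^-19)(0.0540)(1.58) = 1.37×10^-20 kg·m/s.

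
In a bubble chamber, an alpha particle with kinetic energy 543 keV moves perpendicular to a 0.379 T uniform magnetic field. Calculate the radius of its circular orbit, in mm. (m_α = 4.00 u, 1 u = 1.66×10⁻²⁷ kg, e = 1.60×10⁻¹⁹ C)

Convert the energy: K = 543 keV = 8.69×10^-14 J.
v = √(2K/m) = √(2·8.69×10^-14/6.64×10^-27) = 5.12×10^6 m/s.
r = mv/(qB) = (6.64×10^-27)(5.12×10^6) / [(2×1.60×10^-19)(0.379)] = 0.280 m.

r ≈ 280 mm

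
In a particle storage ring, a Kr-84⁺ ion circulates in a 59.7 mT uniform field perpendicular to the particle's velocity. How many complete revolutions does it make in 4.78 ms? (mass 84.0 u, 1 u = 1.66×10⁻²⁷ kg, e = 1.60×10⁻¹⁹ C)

T = 2πm/(qB) = 2π(1.3944×10^-25) / [(1×1.60×10^-19)(0.0597)] = 9.1722×10^-5 s.
N = t/T = 4.78×10^-3 / 9.1722×10^-5 ≈ 52.11, so 52 complete revolutions.

N = 52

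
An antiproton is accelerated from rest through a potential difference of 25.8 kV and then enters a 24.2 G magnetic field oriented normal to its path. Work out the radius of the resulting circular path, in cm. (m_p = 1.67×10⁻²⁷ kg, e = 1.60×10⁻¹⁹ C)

r ≈ 959 cm

The kinetic energy gained is K = qV = (1×1.60×10^-19)(2.58×10^4) = 4.13×10^-15 J.
v = √(2K/m) = 2.22×10^6 m/s.
r = mv/(qB) = (1.67×10^-27)(2.22×10^6) / [(1×1.60×10^-19)(2.42×10^-3)] = 9.59 m.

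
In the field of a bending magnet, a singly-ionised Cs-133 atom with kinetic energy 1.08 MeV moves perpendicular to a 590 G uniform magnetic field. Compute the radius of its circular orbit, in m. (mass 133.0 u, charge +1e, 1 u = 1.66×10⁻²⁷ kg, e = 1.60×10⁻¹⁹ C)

r ≈ 29.3 m

Convert the energy: K = 1.08 MeV = 1.73×10^-13 J.
v = √(2K/m) = √(2·1.73×10^-13/2.21×10^-25) = 1.25×10^6 m/s.
r = mv/(qB) = (2.21×10^-25)(1.25×10^6) / [(1×1.60×10^-19)(0.0590)] = 29.3 m.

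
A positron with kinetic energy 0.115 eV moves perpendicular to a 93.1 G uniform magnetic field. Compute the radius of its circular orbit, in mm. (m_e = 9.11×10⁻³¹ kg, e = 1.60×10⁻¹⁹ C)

r ≈ 0.123 mm

Convert the energy: K = 0.115 eV = 1.84×10^-20 J.
v = √(2K/m) = √(2·1.84×10^-20/9.11×10^-31) = 2.01×10^5 m/s.
r = mv/(qB) = (9.11×10^-31)(2.01×10^5) / [(1×1.60×10^-19)(9.31×10^-3)] = 1.23×10^-4 m.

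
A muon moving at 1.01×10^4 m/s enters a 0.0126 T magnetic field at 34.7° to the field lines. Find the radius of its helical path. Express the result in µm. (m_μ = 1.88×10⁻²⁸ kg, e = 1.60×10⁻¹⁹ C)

Only the perpendicular component v⊥ = v sin34.7° = 5750 m/s is bent by the field.
r = m v⊥ /(qB) = (1.88×10^-28)(5750) / [(1×1.60×10^-19)(0.0126)] = 5.36×10^-4 m.

r ≈ 536 µm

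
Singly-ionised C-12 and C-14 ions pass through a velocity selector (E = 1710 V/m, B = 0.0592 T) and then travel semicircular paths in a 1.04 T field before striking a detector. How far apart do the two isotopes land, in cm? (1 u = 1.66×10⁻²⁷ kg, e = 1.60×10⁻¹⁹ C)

Both emerge at v = E/B₁ = 2.89×10^4 m/s.
r = mv/(qB₂), so r₁ = 3.458×10^-3 m and r₂ = 4.034×10^-3 m, giving Δr = 5.76×10^-4 m.
After a semicircle each ion lands a diameter 2r from the entry slit, so the separation is 2Δr = 1.15×10^-3 m.

Δd ≈ 0.115 cm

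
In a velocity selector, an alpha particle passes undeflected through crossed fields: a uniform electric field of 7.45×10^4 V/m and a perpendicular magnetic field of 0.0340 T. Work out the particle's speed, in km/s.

For zero net force, qE = qvB, so v = E/B.
v = (7.45×10^4) / (0.0340) = 2.19×10^6 m/s.

v ≈ 2190 km/s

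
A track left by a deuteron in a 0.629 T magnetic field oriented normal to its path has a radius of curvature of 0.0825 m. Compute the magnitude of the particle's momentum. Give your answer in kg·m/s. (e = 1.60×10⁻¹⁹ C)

p ≈ 8.30×10^-21 kg·m/s

Since qvB = mv²/r, the momentum p = mv = qBr.
p = (1×1.60×10^-19)(0.629)(0.0825) = 8.30×10^-21 kg·m/s.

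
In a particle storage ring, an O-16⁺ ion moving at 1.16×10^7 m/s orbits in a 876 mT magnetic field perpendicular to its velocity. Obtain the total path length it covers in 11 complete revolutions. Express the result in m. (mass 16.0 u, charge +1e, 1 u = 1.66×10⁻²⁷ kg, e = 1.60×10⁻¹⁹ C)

r = mv/(qB) = 2.20 m, so one revolution covers 2πr = 13.8 m.
In 11 revolutions: L = 11·2πr = 152 m.

L ≈ 152 m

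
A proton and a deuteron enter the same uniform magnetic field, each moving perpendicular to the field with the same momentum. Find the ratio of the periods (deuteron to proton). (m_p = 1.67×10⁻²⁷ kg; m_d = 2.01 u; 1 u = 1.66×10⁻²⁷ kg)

T = 2πm/(qB) is independent of speed, so T₂/T₁ = (m₂/q₂)/(m₁/q₁).
T_{deuteron}/T_{proton} = (3.34×10^-27/1e) / (1.67×10^-27/1e) = 2.00.

ratio ≈ 2.00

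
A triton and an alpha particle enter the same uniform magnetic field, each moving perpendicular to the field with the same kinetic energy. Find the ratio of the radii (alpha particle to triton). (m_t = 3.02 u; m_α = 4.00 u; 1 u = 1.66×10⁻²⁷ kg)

r = √(2mK)/(qB) ⇒ at equal K, r ∝ √m/q.
r_{alpha particle}/r_{triton} = 0.575.

ratio ≈ 0.575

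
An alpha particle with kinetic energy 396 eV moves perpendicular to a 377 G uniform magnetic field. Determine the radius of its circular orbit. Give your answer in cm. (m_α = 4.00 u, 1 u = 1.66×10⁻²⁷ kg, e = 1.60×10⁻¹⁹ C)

r ≈ 7.60 cm

Convert the energy: K = 396 eV = 6.34×10^-17 J.
v = √(2K/m) = √(2·6.34×10^-17/6.64×10^-27) = 1.38×10^5 m/s.
r = mv/(qB) = (6.64×10^-27)(1.38×10^5) / [(2×1.60×10^-19)(0.0377)] = 0.0760 m.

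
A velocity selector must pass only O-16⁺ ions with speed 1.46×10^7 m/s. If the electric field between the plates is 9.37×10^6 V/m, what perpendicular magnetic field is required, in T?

qE = qvB ⇒ B = E/v = (9.37×10^6) / (1.46×10^7) = 0.642 T.

B ≈ 0.642 T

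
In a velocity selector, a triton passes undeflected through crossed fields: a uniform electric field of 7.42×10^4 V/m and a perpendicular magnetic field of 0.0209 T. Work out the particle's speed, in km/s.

For zero net force, qE = qvB, so v = E/B.
v = (7.42×10^4) / (0.0209) = 3.55×10^6 m/s.

v ≈ 3550 km/s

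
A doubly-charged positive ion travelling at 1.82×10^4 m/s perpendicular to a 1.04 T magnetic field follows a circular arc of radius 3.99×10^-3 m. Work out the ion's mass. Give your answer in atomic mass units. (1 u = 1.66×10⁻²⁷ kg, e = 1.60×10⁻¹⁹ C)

qvB = mv²/r ⇒ m = qBr/v.
m = (2×1.60×10^-19)(1.04)(3.99×10^-3) / (1.82×10^4) = 7.30×10^-26 kg = 44.0 u.

m ≈ 44.0 u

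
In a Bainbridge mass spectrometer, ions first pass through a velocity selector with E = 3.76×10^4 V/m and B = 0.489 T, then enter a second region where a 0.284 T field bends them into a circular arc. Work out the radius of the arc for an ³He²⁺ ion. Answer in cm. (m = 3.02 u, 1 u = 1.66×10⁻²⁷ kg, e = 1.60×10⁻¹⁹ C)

The selector passes v = E/B = 3.76×10^4/0.489 = 7.69×10^4 m/s.
In the deflection region, r = mv/(qB₂) = (5.01×10^-27)(7.69×10^4) / [(2×1.60×10^-19)(0.284)] = 4.24×10^-3 m.

r ≈ 0.424 cm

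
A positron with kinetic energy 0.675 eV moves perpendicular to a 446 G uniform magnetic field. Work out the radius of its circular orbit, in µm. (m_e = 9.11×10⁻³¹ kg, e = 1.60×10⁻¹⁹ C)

r ≈ 62.2 µm

Convert the energy: K = 0.675 eV = 1.08×10^-19 J.
v = √(2K/m) = √(2·1.08×10^-19/9.11×10^-31) = 4.87×10^5 m/s.
r = mv/(qB) = (9.11×10^-31)(4.87×10^5) / [(1×1.60×10^-19)(0.0446)] = 6.22×10^-5 m.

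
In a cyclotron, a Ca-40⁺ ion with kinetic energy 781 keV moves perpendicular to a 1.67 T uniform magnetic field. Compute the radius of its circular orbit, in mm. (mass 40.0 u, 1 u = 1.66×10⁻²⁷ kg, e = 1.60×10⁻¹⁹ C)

r ≈ 482 mm

Convert the energy: K = 781 keV = 1.25×10^-13 J.
v = √(2K/m) = √(2·1.25×10^-13/6.64×10^-26) = 1.94×10^6 m/s.
r = mv/(qB) = (6.64×10^-26)(1.94×10^6) / [(1×1.60×10^-19)(1.67)] = 0.482 m.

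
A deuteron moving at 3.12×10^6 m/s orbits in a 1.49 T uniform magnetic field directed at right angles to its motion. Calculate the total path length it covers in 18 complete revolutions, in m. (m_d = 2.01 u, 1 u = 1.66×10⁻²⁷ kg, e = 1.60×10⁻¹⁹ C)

L ≈ 4.94 m

r = mv/(qB) = 0.0437 m, so one revolution covers 2πr = 0.274 m.
In 18 revolutions: L = 18·2πr = 4.94 m.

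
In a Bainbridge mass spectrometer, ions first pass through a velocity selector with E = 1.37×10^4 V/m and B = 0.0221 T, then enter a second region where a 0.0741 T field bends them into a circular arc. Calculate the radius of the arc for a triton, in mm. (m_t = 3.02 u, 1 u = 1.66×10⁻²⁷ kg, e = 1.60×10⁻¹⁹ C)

The selector passes v = E/B = 1.37×10^4/0.0221 = 6.20×10^5 m/s.
In the deflection region, r = mv/(qB₂) = (5.01×10^-27)(6.20×10^5) / [(1×1.60×10^-19)(0.0741)] = 0.262 m.

r ≈ 262 mm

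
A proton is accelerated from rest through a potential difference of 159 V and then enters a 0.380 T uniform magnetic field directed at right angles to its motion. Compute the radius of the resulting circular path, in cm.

r ≈ 0.479 cm

The kinetic energy gained is K = qV = (1×1.60×10^-19)(159) = 2.54×10^-17 J.
v = √(2K/m) = 1.75×10^5 m/s.
r = mv/(qB) = (1.67×10^-27)(1.75×10^5) / [(1×1.60×10^-19)(0.380)] = 4.79×10^-3 m.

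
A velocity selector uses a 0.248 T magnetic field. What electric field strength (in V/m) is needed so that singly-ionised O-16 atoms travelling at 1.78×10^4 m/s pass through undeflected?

E ≈ 4410 V/m

qE = qvB ⇒ E = vB = (1.78×10^4)(0.248) = 4410 V/m.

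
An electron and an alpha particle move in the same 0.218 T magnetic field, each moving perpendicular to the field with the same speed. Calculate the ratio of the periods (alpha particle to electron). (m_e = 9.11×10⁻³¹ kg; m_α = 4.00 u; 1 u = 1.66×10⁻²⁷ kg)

T = 2πm/(qB) is independent of speed, so T₂/T₁ = (m₂/q₂)/(m₁/q₁).
T_{alpha particle}/T_{electron} = (6.64×10^-27/2e) / (9.11×10^-31/1e) = 3640.

ratio ≈ 3640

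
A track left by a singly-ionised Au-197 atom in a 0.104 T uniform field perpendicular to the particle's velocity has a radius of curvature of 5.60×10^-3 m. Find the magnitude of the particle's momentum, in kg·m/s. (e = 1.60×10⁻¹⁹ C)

p ≈ 9.32×10^-23 kg·m/s

Since qvB = mv²/r, the momentum p = mv = qBr.
p = (1×1.60×10^-19)(0.104)(5.60×10^-3) = 9.32×10^-23 kg·m/s.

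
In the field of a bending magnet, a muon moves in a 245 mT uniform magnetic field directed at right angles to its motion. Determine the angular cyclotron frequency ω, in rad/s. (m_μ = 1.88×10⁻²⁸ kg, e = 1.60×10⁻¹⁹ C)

ω = qB/m = (1×1.60×10^-19)(0.245) / (1.88×10^-28) = 2.09×10^8 rad/s.

ω ≈ 2.09×10^8 rad/s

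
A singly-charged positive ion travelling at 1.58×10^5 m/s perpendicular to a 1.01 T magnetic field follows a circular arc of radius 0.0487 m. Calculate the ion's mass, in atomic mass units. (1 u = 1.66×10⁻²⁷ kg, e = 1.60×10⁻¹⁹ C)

m ≈ 30.0 u

qvB = mv²/r ⇒ m = qBr/v.
m = (1×1.60×10^-19)(1.01)(0.0487) / (1.58×10^5) = 4.98×10^-26 kg = 30.0 u.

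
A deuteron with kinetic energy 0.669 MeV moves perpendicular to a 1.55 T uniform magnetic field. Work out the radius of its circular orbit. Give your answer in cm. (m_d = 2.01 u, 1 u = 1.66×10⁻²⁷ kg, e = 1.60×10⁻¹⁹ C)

Convert the energy: K = 0.669 MeV = 1.07×10^-13 J.
v = √(2K/m) = √(2·1.07×10^-13/3.34×10^-27) = 8.01×10^6 m/s.
r = mv/(qB) = (3.34×10^-27)(8.01×10^6) / [(1×1.60×10^-19)(1.55)] = 0.108 m.

r ≈ 10.8 cm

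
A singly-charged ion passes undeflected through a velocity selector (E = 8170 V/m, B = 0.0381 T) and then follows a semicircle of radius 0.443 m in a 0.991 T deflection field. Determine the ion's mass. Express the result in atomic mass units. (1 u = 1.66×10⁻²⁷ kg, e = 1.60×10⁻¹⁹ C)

m ≈ 197 u

v = E/B₁ = 2.14×10^5 m/s.
From r = mv/(qB₂), m = qB₂r/v = (1×1.60×10^-19)(0.991)(0.443) / (2.14×10^5) = 3.28×10^-25 kg.
In atomic mass units: m = 3.28×10^-25 / 1.66×10^-27 = 197 u.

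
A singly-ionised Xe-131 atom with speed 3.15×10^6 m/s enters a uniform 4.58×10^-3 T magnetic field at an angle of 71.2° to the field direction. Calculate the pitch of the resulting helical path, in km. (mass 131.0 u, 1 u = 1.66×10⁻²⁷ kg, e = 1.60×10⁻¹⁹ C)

The velocity component along B is v∥ = v cos71.2° = 1.02×10^6 m/s.
The cyclotron period T = 2πm/(qB) = 1.86×10^-3 s is set by m, q, B alone.
Pitch = v∥·T = (1.02×10^6)(1.86×10^-3) = 1890 m.

pitch ≈ 1.89 km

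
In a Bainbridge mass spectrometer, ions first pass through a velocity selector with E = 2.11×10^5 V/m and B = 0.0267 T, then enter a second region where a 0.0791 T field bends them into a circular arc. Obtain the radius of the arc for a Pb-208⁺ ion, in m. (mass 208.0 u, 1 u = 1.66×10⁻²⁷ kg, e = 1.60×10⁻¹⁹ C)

The selector passes v = E/B = 2.11×10^5/0.0267 = 7.90×10^6 m/s.
In the deflection region, r = mv/(qB₂) = (3.45×10^-25)(7.90×10^6) / [(1×1.60×10^-19)(0.0791)] = 216 m.

r ≈ 216 m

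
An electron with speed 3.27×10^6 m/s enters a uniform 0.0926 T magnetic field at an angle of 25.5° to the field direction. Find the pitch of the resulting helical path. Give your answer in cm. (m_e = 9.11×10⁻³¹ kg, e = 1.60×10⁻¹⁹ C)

pitch ≈ 0.114 cm

The velocity component along B is v∥ = v cos25.5° = 2.95×10^6 m/s.
The cyclotron period T = 2πm/(qB) = 3.86×10^-10 s is set by m, q, B alone.
Pitch = v∥·T = (2.95×10^6)(3.86×10^-10) = 1.14×10^-3 m.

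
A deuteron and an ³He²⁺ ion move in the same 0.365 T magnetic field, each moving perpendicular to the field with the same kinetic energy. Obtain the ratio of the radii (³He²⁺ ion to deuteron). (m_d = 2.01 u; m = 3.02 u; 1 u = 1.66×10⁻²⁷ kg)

ratio ≈ 0.613

r = √(2mK)/(qB) ⇒ at equal K, r ∝ √m/q.
r_{³He²⁺ ion}/r_{deuteron} = 0.613.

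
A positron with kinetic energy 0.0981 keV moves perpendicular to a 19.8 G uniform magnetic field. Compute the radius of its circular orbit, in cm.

Convert the energy: K = 0.0981 keV = 1.57×10^-17 J.
v = √(2K/m) = √(2·1.57×10^-17/9.11×10^-31) = 5.87×10^6 m/s.
r = mv/(qB) = (9.11×10^-31)(5.87×10^6) / [(1×1.60×10^-19)(1.98×10^-3)] = 0.0169 m.

r ≈ 1.69 cm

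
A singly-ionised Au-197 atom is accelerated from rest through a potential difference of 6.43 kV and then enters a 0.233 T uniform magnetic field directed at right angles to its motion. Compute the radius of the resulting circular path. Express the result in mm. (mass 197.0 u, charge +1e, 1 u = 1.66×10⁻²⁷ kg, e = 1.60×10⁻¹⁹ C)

The kinetic energy gained is K = qV = (1×1.60×10^-19)(6430) = 1.03×10^-15 J.
v = √(2K/m) = 7.93×10^4 m/s.
r = mv/(qB) = (3.27×10^-25)(7.93×10^4) / [(1×1.60×10^-19)(0.233)] = 0.696 m.

r ≈ 696 mm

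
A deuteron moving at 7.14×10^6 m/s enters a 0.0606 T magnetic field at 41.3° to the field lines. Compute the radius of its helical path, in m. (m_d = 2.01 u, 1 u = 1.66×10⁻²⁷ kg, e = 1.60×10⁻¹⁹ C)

r ≈ 1.62 m

Only the perpendicular component v⊥ = v sin41.3° = 4.71×10^6 m/s is bent by the field.
r = m v⊥ /(qB) = (3.34×10^-27)(4.71×10^6) / [(1×1.60×10^-19)(0.0606)] = 1.62 m.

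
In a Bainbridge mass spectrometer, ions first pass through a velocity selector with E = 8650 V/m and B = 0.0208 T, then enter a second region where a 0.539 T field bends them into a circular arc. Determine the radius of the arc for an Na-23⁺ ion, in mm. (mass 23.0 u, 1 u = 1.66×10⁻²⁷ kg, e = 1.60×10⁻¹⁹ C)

The selector passes v = E/B = 8650/0.0208 = 4.16×10^5 m/s.
In the deflection region, r = mv/(qB₂) = (3.82×10^-26)(4.16×10^5) / [(1×1.60×10^-19)(0.539)] = 0.184 m.

r ≈ 184 mm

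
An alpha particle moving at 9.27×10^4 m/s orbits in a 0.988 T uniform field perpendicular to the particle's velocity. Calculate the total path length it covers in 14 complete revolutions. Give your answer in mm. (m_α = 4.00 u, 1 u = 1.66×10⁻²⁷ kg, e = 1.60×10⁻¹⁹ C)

r = mv/(qB) = 1.95×10^-3 m, so one revolution covers 2πr = 0.0122 m.
In 14 revolutions: L = 14·2πr = 0.171 m.

L ≈ 171 mm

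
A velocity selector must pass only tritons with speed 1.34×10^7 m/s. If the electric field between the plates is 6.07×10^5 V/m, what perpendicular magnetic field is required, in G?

B ≈ 453 G

qE = qvB ⇒ B = E/v = (6.07×10^5) / (1.34×10^7) = 0.0453 T.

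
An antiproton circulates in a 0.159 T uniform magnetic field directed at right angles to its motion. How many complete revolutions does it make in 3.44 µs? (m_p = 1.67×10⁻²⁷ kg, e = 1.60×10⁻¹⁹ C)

T = 2πm/(qB) = 2π(1.67×10^-27) / [(1×1.60×10^-19)(0.159)] = 4.1246×10^-7 s.
N = t/T = 3.44×10^-6 / 4.1246×10^-7 ≈ 8.34, so 8 complete revolutions.

N = 8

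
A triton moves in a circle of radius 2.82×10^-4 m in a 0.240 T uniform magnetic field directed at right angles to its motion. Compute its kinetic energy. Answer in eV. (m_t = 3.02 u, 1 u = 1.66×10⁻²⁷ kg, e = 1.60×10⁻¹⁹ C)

K ≈ 0.0731 eV

v = qBr/m = (1×1.60×10^-19)(0.240)(2.82×10^-4) / (5.01×10^-27) = 2160 m/s.
K = ½mv² = 0.5·(5.01×10^-27)·(2160)² = 1.17×10^-20 J = 0.0731 eV.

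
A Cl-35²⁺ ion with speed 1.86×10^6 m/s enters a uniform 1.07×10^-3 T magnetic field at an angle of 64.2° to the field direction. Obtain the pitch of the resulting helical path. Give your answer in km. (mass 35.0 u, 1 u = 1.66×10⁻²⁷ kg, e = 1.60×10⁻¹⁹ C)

pitch ≈ 0.863 km

The velocity component along B is v∥ = v cos64.2° = 8.10×10^5 m/s.
The cyclotron period T = 2πm/(qB) = 1.07×10^-3 s is set by m, q, B alone.
Pitch = v∥·T = (8.10×10^5)(1.07×10^-3) = 863 m.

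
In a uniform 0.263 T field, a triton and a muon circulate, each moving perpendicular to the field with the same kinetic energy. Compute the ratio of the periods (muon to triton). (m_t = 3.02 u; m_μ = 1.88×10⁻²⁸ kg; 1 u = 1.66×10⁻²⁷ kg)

T = 2πm/(qB) is independent of speed, so T₂/T₁ = (m₂/q₂)/(m₁/q₁).
T_{muon}/T_{triton} = (1.88×10^-28/1e) / (5.01×10^-27/1e) = 0.0375.

ratio ≈ 0.0375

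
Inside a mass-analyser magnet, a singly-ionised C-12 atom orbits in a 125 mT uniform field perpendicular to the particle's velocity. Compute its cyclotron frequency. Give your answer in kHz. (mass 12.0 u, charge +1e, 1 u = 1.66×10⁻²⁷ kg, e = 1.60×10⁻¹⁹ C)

f = qB/(2πm) = (1×1.60×10^-19)(0.125) / [2π(1.99×10^-26)] = 1.60×10^5 Hz.

f ≈ 160 kHz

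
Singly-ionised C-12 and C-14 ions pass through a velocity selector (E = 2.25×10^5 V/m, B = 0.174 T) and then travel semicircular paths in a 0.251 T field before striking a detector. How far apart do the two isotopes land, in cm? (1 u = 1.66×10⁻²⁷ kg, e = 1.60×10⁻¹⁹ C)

Δd ≈ 21.4 cm

Both emerge at v = E/B₁ = 1.29×10^6 m/s.
r = mv/(qB₂), so r₁ = 0.641 m and r₂ = 0.748 m, giving Δr = 0.107 m.
After a semicircle each ion lands a diameter 2r from the entry slit, so the separation is 2Δr = 0.214 m.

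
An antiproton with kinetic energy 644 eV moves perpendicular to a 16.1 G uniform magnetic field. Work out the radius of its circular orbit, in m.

r ≈ 2.28 m

Convert the energy: K = 644 eV = 1.03×10^-16 J.
v = √(2K/m) = √(2·1.03×10^-16/1.67×10^-27) = 3.51×10^5 m/s.
r = mv/(qB) = (1.67×10^-27)(3.51×10^5) / [(1×1.60×10^-19)(1.61×10^-3)] = 2.28 m.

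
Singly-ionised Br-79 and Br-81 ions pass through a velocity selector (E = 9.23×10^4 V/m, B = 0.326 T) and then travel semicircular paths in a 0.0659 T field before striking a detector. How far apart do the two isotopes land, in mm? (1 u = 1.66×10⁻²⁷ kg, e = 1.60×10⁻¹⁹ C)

Both emerge at v = E/B₁ = 2.83×10^5 m/s.
r = mv/(qB₂), so r₁ = 3.5214 m and r₂ = 3.6105 m, giving Δr = 0.0891 m.
After a semicircle each ion lands a diameter 2r from the entry slit, so the separation is 2Δr = 0.178 m.

Δd ≈ 178 mm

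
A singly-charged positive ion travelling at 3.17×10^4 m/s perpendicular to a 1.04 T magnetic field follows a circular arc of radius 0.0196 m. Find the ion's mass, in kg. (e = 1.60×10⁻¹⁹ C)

m ≈ 1.03×10^-25 kg

qvB = mv²/r ⇒ m = qBr/v.
m = (1×1.60×10^-19)(1.04)(0.0196) / (3.17×10^4) = 1.03×10^-25 kg.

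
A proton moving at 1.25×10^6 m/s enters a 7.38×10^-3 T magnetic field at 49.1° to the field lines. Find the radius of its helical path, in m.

Only the perpendicular component v⊥ = v sin49.1° = 9.45×10^5 m/s is bent by the field.
r = m v⊥ /(qB) = (1.67×10^-27)(9.45×10^5) / [(1×1.60×10^-19)(7.38×10^-3)] = 1.34 m.

r ≈ 1.34 m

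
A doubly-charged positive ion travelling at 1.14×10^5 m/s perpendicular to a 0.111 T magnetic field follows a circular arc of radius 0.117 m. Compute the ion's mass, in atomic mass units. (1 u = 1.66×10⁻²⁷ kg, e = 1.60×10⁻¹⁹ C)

m ≈ 22.0 u

qvB = mv²/r ⇒ m = qBr/v.
m = (2×1.60×10^-19)(0.111)(0.117) / (1.14×10^5) = 3.65×10^-26 kg = 22.0 u.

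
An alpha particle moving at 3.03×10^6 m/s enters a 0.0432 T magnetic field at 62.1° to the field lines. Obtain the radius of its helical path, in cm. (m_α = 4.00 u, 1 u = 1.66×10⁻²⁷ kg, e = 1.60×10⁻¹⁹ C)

r ≈ 129 cm

Only the perpendicular component v⊥ = v sin62.1° = 2.68×10^6 m/s is bent by the field.
r = m v⊥ /(qB) = (6.64×10^-27)(2.68×10^6) / [(2×1.60×10^-19)(0.0432)] = 1.29 m.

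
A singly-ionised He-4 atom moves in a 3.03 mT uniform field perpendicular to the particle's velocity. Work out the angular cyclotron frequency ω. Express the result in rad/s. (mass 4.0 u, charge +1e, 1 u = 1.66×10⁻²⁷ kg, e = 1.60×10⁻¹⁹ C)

ω ≈ 7.30×10^4 rad/s

ω = qB/m = (1×1.60×10^-19)(3.03×10^-3) / (6.64×10^-27) = 7.30×10^4 rad/s.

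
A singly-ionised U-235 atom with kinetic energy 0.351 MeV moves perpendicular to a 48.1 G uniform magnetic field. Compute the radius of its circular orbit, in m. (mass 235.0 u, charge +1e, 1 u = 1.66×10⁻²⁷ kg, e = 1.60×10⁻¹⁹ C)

Convert the energy: K = 0.351 MeV = 5.62×10^-14 J.
v = √(2K/m) = √(2·5.62×10^-14/3.90×10^-25) = 5.37×10^5 m/s.
r = mv/(qB) = (3.90×10^-25)(5.37×10^5) / [(1×1.60×10^-19)(4.81×10^-3)] = 272 m.

r ≈ 272 m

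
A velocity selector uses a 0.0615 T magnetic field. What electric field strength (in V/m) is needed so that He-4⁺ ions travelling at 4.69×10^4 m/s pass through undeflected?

E ≈ 2880 V/m

qE = qvB ⇒ E = vB = (4.69×10^4)(0.0615) = 2880 V/m.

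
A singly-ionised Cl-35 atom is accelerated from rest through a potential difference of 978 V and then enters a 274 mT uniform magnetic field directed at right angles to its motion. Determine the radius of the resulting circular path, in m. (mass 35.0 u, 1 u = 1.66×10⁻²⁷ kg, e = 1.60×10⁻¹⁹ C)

r ≈ 0.0973 m

The kinetic energy gained is K = qV = (1×1.60×10^-19)(978) = 1.56×10^-16 J.
v = √(2K/m) = 7.34×10^4 m/s.
r = mv/(qB) = (5.81×10^-26)(7.34×10^4) / [(1×1.60×10^-19)(0.274)] = 0.0973 m.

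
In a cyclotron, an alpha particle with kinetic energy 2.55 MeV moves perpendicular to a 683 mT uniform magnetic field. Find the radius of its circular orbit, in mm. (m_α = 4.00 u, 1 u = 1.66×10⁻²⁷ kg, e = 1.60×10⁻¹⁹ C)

Convert the energy: K = 2.55 MeV = 4.08×10^-13 J.
v = √(2K/m) = √(2·4.08×10^-13/6.64×10^-27) = 1.11×10^7 m/s.
r = mv/(qB) = (6.64×10^-27)(1.11×10^7) / [(2×1.60×10^-19)(0.683)] = 0.337 m.

r ≈ 337 mm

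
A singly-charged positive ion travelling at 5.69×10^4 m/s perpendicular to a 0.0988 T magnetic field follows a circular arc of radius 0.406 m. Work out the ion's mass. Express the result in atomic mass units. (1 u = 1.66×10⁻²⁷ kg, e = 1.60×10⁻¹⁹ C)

m ≈ 67.9 u

qvB = mv²/r ⇒ m = qBr/v.
m = (1×1.60×10^-19)(0.0988)(0.406) / (5.69×10^4) = 1.13×10^-25 kg = 67.9 u.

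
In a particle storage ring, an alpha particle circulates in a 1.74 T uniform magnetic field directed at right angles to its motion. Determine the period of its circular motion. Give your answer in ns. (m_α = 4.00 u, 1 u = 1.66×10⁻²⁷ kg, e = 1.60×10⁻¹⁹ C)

T ≈ 74.9 ns

The cyclotron period is independent of speed: T = 2πm/(qB).
T = 2π(6.64×10^-27) / [(2×1.60×10^-19)(1.74)] = 7.49×10^-8 s.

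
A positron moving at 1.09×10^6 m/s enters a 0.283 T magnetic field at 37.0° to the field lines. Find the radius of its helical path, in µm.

Only the perpendicular component v⊥ = v sin37.0° = 6.56×10^5 m/s is bent by the field.
r = m v⊥ /(qB) = (9.11×10^-31)(6.56×10^5) / [(1×1.60×10^-19)(0.283)] = 1.32×10^-5 m.

r ≈ 13.2 µm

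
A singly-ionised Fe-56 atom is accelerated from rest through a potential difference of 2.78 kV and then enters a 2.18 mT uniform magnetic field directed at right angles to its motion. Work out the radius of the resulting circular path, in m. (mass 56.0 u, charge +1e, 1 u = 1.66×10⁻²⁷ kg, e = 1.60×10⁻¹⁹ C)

The kinetic energy gained is K = qV = (1×1.60×10^-19)(2780) = 4.45×10^-16 J.
v = √(2K/m) = 9.78×10^4 m/s.
r = mv/(qB) = (9.30×10^-26)(9.78×10^4) / [(1×1.60×10^-19)(2.18×10^-3)] = 26.1 m.

r ≈ 26.1 m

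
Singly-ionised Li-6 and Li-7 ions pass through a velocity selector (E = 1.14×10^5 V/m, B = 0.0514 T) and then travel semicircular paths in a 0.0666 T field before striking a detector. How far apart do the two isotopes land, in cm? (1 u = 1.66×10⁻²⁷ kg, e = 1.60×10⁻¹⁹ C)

Δd ≈ 69.1 cm

Both emerge at v = E/B₁ = 2.22×10^6 m/s.
r = mv/(qB₂), so r₁ = 2.073 m and r₂ = 2.419 m, giving Δr = 0.346 m.
After a semicircle each ion lands a diameter 2r from the entry slit, so the separation is 2Δr = 0.691 m.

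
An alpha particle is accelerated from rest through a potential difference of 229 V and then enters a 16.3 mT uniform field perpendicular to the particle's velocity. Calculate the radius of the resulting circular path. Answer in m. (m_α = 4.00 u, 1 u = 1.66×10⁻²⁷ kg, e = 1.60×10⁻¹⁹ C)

The kinetic energy gained is K = qV = (2×1.60×10^-19)(229) = 7.33×10^-17 J.
v = √(2K/m) = 1.49×10^5 m/s.
r = mv/(qB) = (6.64×10^-27)(1.49×10^5) / [(2×1.60×10^-19)(0.0163)] = 0.189 m.

r ≈ 0.189 m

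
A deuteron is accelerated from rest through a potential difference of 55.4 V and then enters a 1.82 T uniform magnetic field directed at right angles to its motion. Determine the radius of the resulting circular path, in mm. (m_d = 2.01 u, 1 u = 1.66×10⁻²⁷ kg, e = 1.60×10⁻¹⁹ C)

r ≈ 0.835 mm

The kinetic energy gained is K = qV = (1×1.60×10^-19)(55.4) = 8.86×10^-18 J.
v = √(2K/m) = 7.29×10^4 m/s.
r = mv/(qB) = (3.34×10^-27)(7.29×10^4) / [(1×1.60×10^-19)(1.82)] = 8.35×10^-4 m.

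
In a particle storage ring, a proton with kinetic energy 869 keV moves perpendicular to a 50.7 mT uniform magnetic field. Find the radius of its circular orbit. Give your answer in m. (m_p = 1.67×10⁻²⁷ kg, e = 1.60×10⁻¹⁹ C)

r ≈ 2.66 m

Convert the energy: K = 869 keV = 1.39×10^-13 J.
v = √(2K/m) = √(2·1.39×10^-13/1.67×10^-27) = 1.29×10^7 m/s.
r = mv/(qB) = (1.67×10^-27)(1.29×10^7) / [(1×1.60×10^-19)(0.0507)] = 2.66 m.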